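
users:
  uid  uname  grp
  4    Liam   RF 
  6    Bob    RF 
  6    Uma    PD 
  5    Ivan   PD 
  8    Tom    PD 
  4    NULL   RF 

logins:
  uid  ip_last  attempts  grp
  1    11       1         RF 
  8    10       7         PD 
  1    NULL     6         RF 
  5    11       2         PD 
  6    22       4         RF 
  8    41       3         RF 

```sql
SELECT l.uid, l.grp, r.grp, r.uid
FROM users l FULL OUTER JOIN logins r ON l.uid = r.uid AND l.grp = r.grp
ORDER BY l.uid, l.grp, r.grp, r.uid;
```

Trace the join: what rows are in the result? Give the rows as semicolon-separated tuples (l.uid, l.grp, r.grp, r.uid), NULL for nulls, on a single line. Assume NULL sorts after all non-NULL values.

FULL OUTER JOIN keeps every row from both sides; unmatched rows get NULL for the other side's columns.
Matching on l.uid = r.uid AND l.grp = r.grp.
- l row (uid=4, grp=RF): no match → kept, r columns NULL.
- l row (uid=6, grp=RF): matches 1 r row(s) → 1 output row(s).
- l row (uid=6, grp=PD): no match → kept, r columns NULL.
- l row (uid=5, grp=PD): matches 1 r row(s) → 1 output row(s).
- l row (uid=8, grp=PD): matches 1 r row(s) → 1 output row(s).
- l row (uid=4, grp=RF): no match → kept, r columns NULL.
- plus 3 unmatched r row(s), each kept with NULL l columns.
After projecting and ordering:
l.uid | l.grp | r.grp | r.uid
4 | RF | NULL | NULL
4 | RF | NULL | NULL
5 | PD | PD | 5
6 | PD | NULL | NULL
6 | RF | RF | 6
8 | PD | PD | 8
NULL | NULL | RF | 1
NULL | NULL | RF | 1
NULL | NULL | RF | 8

(4, RF, NULL, NULL); (4, RF, NULL, NULL); (5, PD, PD, 5); (6, PD, NULL, NULL); (6, RF, RF, 6); (8, PD, PD, 8); (NULL, NULL, RF, 1); (NULL, NULL, RF, 1); (NULL, NULL, RF, 8)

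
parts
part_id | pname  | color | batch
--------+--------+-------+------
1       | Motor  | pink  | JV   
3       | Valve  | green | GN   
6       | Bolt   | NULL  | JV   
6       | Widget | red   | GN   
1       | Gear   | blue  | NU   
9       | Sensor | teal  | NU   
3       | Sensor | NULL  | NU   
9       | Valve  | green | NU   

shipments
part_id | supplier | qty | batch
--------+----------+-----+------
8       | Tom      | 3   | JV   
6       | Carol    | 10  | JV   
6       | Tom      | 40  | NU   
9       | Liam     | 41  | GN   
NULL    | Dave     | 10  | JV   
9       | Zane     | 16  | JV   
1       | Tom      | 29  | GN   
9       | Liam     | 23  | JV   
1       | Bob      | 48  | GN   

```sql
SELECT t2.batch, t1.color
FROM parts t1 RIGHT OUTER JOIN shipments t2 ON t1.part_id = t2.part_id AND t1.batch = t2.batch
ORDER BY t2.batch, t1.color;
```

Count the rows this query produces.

RIGHT JOIN keeps every row from `shipments`; unmatched rows get NULL for `parts`'s columns.
Matching on t1.part_id = t2.part_id AND t1.batch = t2.batch. A NULL in a compared column never satisfies the condition.
- t1 (part_id=1, batch=JV) has no partner in t2.
- t1 (part_id=3, batch=GN) has no partner in t2.
- t1 (part_id=6, batch=JV) pairs with 1 row(s) of t2.
- t1 (part_id=6, batch=GN) has no partner in t2.
- t1 (part_id=1, batch=NU) has no partner in t2.
- t1 (part_id=9, batch=NU) has no partner in t2.
- t1 (part_id=3, batch=NU) has no partner in t2.
- t1 (part_id=9, batch=NU) has no partner in t2.
- 8 t2 row(s) had no t1 match → kept, t1 columns NULL.
Total: 1 matched + 8 padded = 9 rows.

9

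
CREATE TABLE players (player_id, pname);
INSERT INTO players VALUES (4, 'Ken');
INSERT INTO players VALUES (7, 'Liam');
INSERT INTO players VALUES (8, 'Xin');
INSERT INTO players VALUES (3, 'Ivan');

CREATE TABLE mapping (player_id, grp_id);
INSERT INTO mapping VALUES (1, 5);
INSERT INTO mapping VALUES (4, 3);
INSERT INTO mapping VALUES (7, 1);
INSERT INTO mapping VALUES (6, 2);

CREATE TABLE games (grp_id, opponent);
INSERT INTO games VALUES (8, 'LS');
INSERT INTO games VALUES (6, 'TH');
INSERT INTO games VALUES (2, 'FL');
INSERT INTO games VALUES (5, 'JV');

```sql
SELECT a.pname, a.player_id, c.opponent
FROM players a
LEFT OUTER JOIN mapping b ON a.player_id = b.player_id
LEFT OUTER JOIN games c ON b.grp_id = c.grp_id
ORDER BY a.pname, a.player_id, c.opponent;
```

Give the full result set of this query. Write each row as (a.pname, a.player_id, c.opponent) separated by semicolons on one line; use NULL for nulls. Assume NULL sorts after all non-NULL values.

(Ivan, 3, NULL); (Ken, 4, NULL); (Liam, 7, NULL); (Xin, 8, NULL)

Evaluate left to right. First `players a LEFT JOIN mapping b` on player_id: 4 row(s).
Then LEFT JOIN `games c` on grp_id: each of those 4 rows is kept; rows whose b.grp_id has no match in c get NULL for c's columns.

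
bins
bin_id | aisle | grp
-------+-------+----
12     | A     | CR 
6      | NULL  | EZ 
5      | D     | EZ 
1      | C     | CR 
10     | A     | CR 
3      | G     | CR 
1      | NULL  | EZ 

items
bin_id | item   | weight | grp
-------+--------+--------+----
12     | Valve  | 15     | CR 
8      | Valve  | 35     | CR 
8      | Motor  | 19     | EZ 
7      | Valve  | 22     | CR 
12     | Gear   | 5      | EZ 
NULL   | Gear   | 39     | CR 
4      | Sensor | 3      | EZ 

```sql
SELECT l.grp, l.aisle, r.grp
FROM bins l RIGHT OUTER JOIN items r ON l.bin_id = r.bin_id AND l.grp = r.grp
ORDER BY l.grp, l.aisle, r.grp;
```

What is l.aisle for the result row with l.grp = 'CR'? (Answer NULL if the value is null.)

A

RIGHT JOIN keeps every row from `items`; unmatched rows get NULL for `bins`'s columns.
Matching on l.bin_id = r.bin_id AND l.grp = r.grp. A NULL in a compared column never satisfies the condition.
- l (bin_id=12, grp=CR) pairs with 1 row(s) of r.
- l (bin_id=6, grp=EZ) has no partner in r.
- l (bin_id=5, grp=EZ) has no partner in r.
- l (bin_id=1, grp=CR) has no partner in r.
- l (bin_id=10, grp=CR) has no partner in r.
- l (bin_id=3, grp=CR) has no partner in r.
- l (bin_id=1, grp=EZ) has no partner in r.
- plus 6 unmatched r row(s), each kept with NULL l columns.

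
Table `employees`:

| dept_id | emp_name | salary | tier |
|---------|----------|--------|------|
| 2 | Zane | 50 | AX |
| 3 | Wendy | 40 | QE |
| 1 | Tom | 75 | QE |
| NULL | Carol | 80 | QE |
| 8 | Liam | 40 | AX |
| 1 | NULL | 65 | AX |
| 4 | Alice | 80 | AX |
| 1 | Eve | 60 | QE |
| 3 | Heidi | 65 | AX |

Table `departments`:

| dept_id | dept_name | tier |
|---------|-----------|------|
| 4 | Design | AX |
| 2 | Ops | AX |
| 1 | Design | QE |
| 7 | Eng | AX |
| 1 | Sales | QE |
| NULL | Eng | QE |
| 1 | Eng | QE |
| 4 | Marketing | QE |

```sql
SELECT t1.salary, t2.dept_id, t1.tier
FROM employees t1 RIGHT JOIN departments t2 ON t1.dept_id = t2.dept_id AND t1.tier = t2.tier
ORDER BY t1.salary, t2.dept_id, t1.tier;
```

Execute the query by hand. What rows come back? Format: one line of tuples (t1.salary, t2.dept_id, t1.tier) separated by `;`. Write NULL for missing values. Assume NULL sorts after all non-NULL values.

(50, 2, AX); (60, 1, QE); (60, 1, QE); (60, 1, QE); (75, 1, QE); (75, 1, QE); (75, 1, QE); (80, 4, AX); (NULL, 4, NULL); (NULL, 7, NULL); (NULL, NULL, NULL)

RIGHT JOIN keeps every row from `departments`; unmatched rows get NULL for `employees`'s columns.
Matching on t1.dept_id = t2.dept_id AND t1.tier = t2.tier. A NULL in a compared column never satisfies the condition.
- t1[0] dept_id=2, tier=AX → 1 match(es) in t2 → 1 row(s).
- t1[1] dept_id=3, tier=QE → no match.
- t1[2] dept_id=1, tier=QE → 3 match(es) in t2 → 3 row(s).
- t1[3] dept_id=NULL, tier=QE → no match.
- t1[4] dept_id=8, tier=AX → no match.
- t1[5] dept_id=1, tier=AX → no match.
- t1[6] dept_id=4, tier=AX → 1 match(es) in t2 → 1 row(s).
- t1[7] dept_id=1, tier=QE → 3 match(es) in t2 → 3 row(s).
- t1[8] dept_id=3, tier=AX → no match.
- 3 row(s) from t2 found no t1 partner → padded with NULL.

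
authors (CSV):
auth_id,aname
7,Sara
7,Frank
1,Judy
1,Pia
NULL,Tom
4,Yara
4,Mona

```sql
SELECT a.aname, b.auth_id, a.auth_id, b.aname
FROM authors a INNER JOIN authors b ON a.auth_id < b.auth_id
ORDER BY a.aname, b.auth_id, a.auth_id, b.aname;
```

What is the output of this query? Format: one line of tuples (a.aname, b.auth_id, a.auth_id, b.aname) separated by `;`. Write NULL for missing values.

(Judy, 4, 1, Mona); (Judy, 4, 1, Yara); (Judy, 7, 1, Frank); (Judy, 7, 1, Sara); (Mona, 7, 4, Frank); (Mona, 7, 4, Sara); (Pia, 4, 1, Mona); (Pia, 4, 1, Yara); (Pia, 7, 1, Frank); (Pia, 7, 1, Sara); (Yara, 7, 4, Frank); (Yara, 7, 4, Sara)

INNER JOIN keeps only pairs where the ON condition holds.
Matching on a.auth_id < b.auth_id. A NULL in a compared column never satisfies the condition.
- a (auth_id=7) has no partner → excluded.
- a (auth_id=7) has no partner → excluded.
- a (auth_id=1) pairs with 4 row(s) of b.
- a (auth_id=1) pairs with 4 row(s) of b.
- a (auth_id=NULL) has no partner → excluded.
- a (auth_id=4) pairs with 2 row(s) of b.
- a (auth_id=4) pairs with 2 row(s) of b.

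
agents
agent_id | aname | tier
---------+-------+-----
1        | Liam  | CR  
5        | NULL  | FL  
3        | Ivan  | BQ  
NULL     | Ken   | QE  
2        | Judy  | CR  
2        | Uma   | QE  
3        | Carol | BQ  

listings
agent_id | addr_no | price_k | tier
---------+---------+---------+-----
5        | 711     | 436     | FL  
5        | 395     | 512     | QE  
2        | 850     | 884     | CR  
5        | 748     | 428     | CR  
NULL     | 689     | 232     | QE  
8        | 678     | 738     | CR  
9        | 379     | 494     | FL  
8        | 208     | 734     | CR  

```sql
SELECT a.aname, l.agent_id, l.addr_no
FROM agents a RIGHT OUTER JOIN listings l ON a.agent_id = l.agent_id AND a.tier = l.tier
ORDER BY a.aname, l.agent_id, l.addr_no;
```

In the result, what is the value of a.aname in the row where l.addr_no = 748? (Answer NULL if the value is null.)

RIGHT JOIN keeps every row from `listings`; unmatched rows get NULL for `agents`'s columns.
Matching on a.agent_id = l.agent_id AND a.tier = l.tier. A NULL in a compared column never satisfies the condition.
- agent_id=1, tier=CR: no matching l row.
- agent_id=5, tier=FL: 1 matching l row(s), so 1 row(s) emitted.
- agent_id=3, tier=BQ: no matching l row.
- agent_id=NULL, tier=QE: no matching l row.
- agent_id=2, tier=CR: 1 matching l row(s), so 1 row(s) emitted.
- agent_id=2, tier=QE: no matching l row.
- agent_id=3, tier=BQ: no matching l row.
- plus 6 unmatched l row(s), each kept with NULL a columns.

NULL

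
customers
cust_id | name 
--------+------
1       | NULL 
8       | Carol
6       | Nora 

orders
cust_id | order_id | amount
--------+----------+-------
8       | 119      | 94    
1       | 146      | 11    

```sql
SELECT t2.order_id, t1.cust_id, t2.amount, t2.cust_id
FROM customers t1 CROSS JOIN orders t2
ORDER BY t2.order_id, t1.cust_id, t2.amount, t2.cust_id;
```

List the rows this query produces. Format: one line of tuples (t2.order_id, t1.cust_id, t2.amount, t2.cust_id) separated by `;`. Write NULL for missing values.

(119, 1, 94, 8); (119, 6, 94, 8); (119, 8, 94, 8); (146, 1, 11, 1); (146, 6, 11, 1); (146, 8, 11, 1)

CROSS JOIN pairs every row of `customers` with every row of `orders`: 3 × 2 = 6 rows.
After projecting and ordering:
t2.order_id | t1.cust_id | t2.amount | t2.cust_id
119 | 1 | 94 | 8
119 | 6 | 94 | 8
119 | 8 | 94 | 8
146 | 1 | 11 | 1
146 | 6 | 11 | 1
146 | 8 | 11 | 1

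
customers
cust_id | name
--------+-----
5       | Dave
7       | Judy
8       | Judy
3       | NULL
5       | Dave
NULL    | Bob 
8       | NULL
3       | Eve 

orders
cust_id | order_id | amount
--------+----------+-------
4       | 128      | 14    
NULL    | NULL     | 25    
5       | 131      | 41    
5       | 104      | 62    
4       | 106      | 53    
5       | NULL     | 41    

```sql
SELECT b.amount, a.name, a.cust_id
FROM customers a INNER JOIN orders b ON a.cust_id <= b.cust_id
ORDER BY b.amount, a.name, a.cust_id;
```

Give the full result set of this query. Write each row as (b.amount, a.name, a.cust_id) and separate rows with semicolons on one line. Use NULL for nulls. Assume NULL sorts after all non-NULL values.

(14, Eve, 3); (14, NULL, 3); (41, Dave, 5); (41, Dave, 5); (41, Dave, 5); (41, Dave, 5); (41, Eve, 3); (41, Eve, 3); (41, NULL, 3); (41, NULL, 3); (53, Eve, 3); (53, NULL, 3); (62, Dave, 5); (62, Dave, 5); (62, Eve, 3); (62, NULL, 3)

INNER JOIN keeps only pairs where the ON condition holds.
Matching on a.cust_id <= b.cust_id. A NULL in a compared column never satisfies the condition.
- cust_id=5: 3 matching b row(s), so 3 row(s) emitted.
- cust_id=7: no matching b row, dropped.
- cust_id=8: no matching b row, dropped.
- cust_id=3: 5 matching b row(s), so 5 row(s) emitted.
- cust_id=5: 3 matching b row(s), so 3 row(s) emitted.
- cust_id=NULL: no matching b row, dropped.
- cust_id=8: no matching b row, dropped.
- cust_id=3: 5 matching b row(s), so 5 row(s) emitted.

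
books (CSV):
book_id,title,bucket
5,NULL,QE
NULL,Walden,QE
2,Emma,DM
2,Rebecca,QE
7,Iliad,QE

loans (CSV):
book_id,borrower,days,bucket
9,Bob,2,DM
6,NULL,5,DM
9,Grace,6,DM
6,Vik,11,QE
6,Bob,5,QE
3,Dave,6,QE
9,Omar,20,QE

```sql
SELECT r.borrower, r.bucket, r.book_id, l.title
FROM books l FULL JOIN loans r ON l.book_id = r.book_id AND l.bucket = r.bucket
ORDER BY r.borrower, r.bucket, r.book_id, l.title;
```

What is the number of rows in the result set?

12

FULL OUTER JOIN keeps every row from both sides; unmatched rows get NULL for the other side's columns.
Matching on l.book_id = r.book_id AND l.bucket = r.bucket. A NULL in a compared column never satisfies the condition.
- book_id=5, bucket=QE: no r row matches, row kept with r columns NULL.
- book_id=NULL, bucket=QE: no r row matches, row kept with r columns NULL.
- book_id=2, bucket=DM: no r row matches, row kept with r columns NULL.
- book_id=2, bucket=QE: no r row matches, row kept with r columns NULL.
- book_id=7, bucket=QE: no r row matches, row kept with r columns NULL.
- 7 row(s) from r found no l partner → padded with NULL.
Total: 0 matched + 12 padded = 12 rows.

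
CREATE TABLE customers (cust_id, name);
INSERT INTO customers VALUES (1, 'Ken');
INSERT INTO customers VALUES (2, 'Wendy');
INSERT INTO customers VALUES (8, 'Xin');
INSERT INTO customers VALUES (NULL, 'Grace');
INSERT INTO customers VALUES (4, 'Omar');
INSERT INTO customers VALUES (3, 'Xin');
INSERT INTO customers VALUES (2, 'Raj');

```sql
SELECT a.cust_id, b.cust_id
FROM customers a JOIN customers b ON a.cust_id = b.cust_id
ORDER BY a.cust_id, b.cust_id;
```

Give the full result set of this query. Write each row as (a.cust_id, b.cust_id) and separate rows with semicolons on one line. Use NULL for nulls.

INNER JOIN keeps only pairs where the ON condition holds.
Matching on a.cust_id = b.cust_id. A NULL in a compared column never satisfies the condition.
- a (cust_id=1) pairs with 1 row(s) of b.
- a (cust_id=2) pairs with 2 row(s) of b.
- a (cust_id=8) pairs with 1 row(s) of b.
- a (cust_id=NULL) has no partner → excluded.
- a (cust_id=4) pairs with 1 row(s) of b.
- a (cust_id=3) pairs with 1 row(s) of b.
- a (cust_id=2) pairs with 2 row(s) of b.
After projecting and ordering:
a.cust_id | b.cust_id
1 | 1
2 | 2
2 | 2
2 | 2
2 | 2
3 | 3
4 | 4
8 | 8

(1, 1); (2, 2); (2, 2); (2, 2); (2, 2); (3, 3); (4, 4); (8, 8)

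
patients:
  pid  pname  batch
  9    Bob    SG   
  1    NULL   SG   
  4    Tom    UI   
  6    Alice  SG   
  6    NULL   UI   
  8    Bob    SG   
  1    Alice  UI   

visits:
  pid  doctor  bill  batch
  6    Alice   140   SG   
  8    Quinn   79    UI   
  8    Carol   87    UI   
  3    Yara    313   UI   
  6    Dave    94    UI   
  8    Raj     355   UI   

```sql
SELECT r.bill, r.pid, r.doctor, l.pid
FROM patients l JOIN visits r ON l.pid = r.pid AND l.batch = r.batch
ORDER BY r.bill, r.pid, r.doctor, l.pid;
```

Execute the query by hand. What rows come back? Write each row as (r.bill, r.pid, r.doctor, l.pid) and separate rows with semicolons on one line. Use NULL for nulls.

INNER JOIN keeps only pairs where the ON condition holds.
Matching on l.pid = r.pid AND l.batch = r.batch.
Matched pairs: 2.

(94, 6, Dave, 6); (140, 6, Alice, 6)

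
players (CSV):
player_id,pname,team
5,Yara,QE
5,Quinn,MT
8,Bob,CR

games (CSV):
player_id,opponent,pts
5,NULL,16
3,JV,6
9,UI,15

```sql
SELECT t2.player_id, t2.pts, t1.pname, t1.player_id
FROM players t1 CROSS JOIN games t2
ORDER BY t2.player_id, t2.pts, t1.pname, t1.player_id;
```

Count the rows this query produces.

9

CROSS JOIN pairs every row of `players` with every row of `games`: 3 × 3 = 9 rows.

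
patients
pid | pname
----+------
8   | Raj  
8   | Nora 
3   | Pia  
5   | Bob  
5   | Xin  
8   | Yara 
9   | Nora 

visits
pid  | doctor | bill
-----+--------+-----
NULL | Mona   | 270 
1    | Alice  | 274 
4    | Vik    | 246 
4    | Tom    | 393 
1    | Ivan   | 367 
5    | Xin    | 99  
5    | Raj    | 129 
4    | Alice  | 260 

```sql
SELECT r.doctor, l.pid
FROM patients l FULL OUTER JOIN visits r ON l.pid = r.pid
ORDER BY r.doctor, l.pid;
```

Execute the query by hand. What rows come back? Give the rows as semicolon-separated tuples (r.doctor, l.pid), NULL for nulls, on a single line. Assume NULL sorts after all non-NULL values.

FULL OUTER JOIN keeps every row from both sides; unmatched rows get NULL for the other side's columns.
Matching on l.pid = r.pid. A NULL in a compared column never satisfies the condition.
- l row (pid=8): no match → kept, r columns NULL.
- l row (pid=8): no match → kept, r columns NULL.
- l row (pid=3): no match → kept, r columns NULL.
- l row (pid=5): matches 2 r row(s) → 2 output row(s).
- l row (pid=5): matches 2 r row(s) → 2 output row(s).
- l row (pid=8): no match → kept, r columns NULL.
- l row (pid=9): no match → kept, r columns NULL.
- plus 6 unmatched r row(s), each kept with NULL l columns.

(Alice, NULL); (Alice, NULL); (Ivan, NULL); (Mona, NULL); (Raj, 5); (Raj, 5); (Tom, NULL); (Vik, NULL); (Xin, 5); (Xin, 5); (NULL, 3); (NULL, 8); (NULL, 8); (NULL, 8); (NULL, 9)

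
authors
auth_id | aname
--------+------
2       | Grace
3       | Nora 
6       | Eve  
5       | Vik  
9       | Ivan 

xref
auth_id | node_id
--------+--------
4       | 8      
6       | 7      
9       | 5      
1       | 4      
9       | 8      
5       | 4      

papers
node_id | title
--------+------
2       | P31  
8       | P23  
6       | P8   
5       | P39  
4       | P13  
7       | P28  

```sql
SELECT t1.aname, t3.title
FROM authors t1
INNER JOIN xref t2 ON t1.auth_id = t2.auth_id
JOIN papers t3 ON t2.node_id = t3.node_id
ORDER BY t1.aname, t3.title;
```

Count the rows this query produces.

Step 1 — t1 INNER JOIN t2 on auth_id → 4 row(s).
Then INNER JOIN `papers t3` on node_id: keep only rows whose t2.node_id appears in t3.
Result: 4 row(s).

4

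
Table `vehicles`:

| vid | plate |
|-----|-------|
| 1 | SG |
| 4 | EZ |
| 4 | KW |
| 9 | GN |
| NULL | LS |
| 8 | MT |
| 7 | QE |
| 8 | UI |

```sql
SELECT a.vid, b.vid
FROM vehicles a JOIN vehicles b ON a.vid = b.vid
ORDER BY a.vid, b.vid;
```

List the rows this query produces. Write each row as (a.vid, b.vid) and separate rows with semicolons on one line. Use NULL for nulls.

(1, 1); (4, 4); (4, 4); (4, 4); (4, 4); (7, 7); (8, 8); (8, 8); (8, 8); (8, 8); (9, 9)

INNER JOIN keeps only pairs where the ON condition holds.
Matching on a.vid = b.vid. A NULL in a compared column never satisfies the condition.
Matched pairs: 11.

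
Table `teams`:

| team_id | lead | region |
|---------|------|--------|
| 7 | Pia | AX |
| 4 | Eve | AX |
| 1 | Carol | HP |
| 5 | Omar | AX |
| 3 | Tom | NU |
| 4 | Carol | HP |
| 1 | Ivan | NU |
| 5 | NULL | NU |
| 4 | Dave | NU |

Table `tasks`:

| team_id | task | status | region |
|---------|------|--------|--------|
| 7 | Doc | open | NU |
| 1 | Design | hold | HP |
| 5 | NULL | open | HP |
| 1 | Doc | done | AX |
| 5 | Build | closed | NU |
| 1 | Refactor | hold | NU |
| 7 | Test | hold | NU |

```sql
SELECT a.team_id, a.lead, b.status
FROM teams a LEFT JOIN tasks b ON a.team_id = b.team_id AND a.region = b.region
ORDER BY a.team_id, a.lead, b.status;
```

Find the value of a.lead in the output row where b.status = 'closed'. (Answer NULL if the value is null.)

NULL

LEFT JOIN keeps every row from `teams`; unmatched rows get NULL for `tasks`'s columns.
Matching on a.team_id = b.team_id AND a.region = b.region.
Matched pairs: 3; unmatched a rows kept: 6.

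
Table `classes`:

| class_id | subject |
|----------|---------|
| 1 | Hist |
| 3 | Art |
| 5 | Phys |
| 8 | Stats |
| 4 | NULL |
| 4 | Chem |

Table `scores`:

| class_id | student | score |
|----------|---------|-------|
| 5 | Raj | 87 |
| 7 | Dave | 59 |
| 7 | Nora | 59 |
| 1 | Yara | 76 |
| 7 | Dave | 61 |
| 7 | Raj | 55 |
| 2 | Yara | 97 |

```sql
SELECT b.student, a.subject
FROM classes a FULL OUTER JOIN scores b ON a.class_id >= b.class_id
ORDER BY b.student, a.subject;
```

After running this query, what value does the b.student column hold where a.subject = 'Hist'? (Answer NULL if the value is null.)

Yara

FULL OUTER JOIN keeps every row from both sides; unmatched rows get NULL for the other side's columns.
Matching on a.class_id >= b.class_id.
Matched pairs: 17; unmatched a rows kept: 0; unmatched b rows kept: 0.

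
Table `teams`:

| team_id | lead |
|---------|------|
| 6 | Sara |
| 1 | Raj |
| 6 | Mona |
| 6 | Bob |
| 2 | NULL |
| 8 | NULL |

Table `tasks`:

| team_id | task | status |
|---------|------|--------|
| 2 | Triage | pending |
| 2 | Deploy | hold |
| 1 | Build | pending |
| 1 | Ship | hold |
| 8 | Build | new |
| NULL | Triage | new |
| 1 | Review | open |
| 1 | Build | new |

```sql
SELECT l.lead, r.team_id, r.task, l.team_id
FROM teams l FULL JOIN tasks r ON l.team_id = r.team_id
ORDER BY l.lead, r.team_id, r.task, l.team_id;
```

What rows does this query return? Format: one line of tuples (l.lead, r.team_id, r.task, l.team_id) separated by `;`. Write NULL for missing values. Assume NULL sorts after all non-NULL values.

FULL OUTER JOIN keeps every row from both sides; unmatched rows get NULL for the other side's columns.
Matching on l.team_id = r.team_id. A NULL in a compared column never satisfies the condition.
- l (team_id=6) has no partner → padded with NULL.
- l (team_id=1) pairs with 4 row(s) of r.
- l (team_id=6) has no partner → padded with NULL.
- l (team_id=6) has no partner → padded with NULL.
- l (team_id=2) pairs with 2 row(s) of r.
- l (team_id=8) pairs with 1 row(s) of r.
- 1 row(s) from r found no l partner → padded with NULL.

(Bob, NULL, NULL, 6); (Mona, NULL, NULL, 6); (Raj, 1, Build, 1); (Raj, 1, Build, 1); (Raj, 1, Review, 1); (Raj, 1, Ship, 1); (Sara, NULL, NULL, 6); (NULL, 2, Deploy, 2); (NULL, 2, Triage, 2); (NULL, 8, Build, 8); (NULL, NULL, Triage, NULL)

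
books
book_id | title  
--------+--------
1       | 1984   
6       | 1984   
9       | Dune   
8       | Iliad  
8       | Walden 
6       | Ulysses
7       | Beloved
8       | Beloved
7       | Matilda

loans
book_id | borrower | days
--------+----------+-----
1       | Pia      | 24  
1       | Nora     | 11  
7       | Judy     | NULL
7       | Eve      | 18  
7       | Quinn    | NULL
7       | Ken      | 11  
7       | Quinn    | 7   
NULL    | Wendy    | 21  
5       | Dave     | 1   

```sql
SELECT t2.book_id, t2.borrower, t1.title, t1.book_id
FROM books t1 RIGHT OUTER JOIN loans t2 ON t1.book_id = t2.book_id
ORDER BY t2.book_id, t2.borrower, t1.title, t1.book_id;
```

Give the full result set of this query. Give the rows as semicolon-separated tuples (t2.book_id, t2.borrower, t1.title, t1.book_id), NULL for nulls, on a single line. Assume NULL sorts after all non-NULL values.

(1, Nora, 1984, 1); (1, Pia, 1984, 1); (5, Dave, NULL, NULL); (7, Eve, Beloved, 7); (7, Eve, Matilda, 7); (7, Judy, Beloved, 7); (7, Judy, Matilda, 7); (7, Ken, Beloved, 7); (7, Ken, Matilda, 7); (7, Quinn, Beloved, 7); (7, Quinn, Beloved, 7); (7, Quinn, Matilda, 7); (7, Quinn, Matilda, 7); (NULL, Wendy, NULL, NULL)

RIGHT JOIN keeps every row from `loans`; unmatched rows get NULL for `books`'s columns.
Matching on t1.book_id = t2.book_id. A NULL in a compared column never satisfies the condition.
- book_id=1: 2 matching t2 row(s), so 2 row(s) emitted.
- book_id=6: no matching t2 row.
- book_id=9: no matching t2 row.
- book_id=8: no matching t2 row.
- book_id=8: no matching t2 row.
- book_id=6: no matching t2 row.
- book_id=7: 5 matching t2 row(s), so 5 row(s) emitted.
- book_id=8: no matching t2 row.
- book_id=7: 5 matching t2 row(s), so 5 row(s) emitted.
- 2 row(s) from t2 found no t1 partner → padded with NULL.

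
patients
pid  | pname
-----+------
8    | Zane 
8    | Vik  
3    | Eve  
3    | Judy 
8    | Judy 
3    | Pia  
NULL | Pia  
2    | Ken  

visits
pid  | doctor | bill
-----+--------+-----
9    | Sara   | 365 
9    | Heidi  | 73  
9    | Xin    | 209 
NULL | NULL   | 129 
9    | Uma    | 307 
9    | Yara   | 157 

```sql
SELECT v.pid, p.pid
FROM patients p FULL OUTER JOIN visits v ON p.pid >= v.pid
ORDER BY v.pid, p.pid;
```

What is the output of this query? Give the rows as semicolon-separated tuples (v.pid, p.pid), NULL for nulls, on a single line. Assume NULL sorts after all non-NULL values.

(9, NULL); (9, NULL); (9, NULL); (9, NULL); (9, NULL); (NULL, 2); (NULL, 3); (NULL, 3); (NULL, 3); (NULL, 8); (NULL, 8); (NULL, 8); (NULL, NULL); (NULL, NULL)

FULL OUTER JOIN keeps every row from both sides; unmatched rows get NULL for the other side's columns.
Matching on p.pid >= v.pid. A NULL in a compared column never satisfies the condition.
Matched pairs: 0; unmatched p rows kept: 8; unmatched v rows kept: 6.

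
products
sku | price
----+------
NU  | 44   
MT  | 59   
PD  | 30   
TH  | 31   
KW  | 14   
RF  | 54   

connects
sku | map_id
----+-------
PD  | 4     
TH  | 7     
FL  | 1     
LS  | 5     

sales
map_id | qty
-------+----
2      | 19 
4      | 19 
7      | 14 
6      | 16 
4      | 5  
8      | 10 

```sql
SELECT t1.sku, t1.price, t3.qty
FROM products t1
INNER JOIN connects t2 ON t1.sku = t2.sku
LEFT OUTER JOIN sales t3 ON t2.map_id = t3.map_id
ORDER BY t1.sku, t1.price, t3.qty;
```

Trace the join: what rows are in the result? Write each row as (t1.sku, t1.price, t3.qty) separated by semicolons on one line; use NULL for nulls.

(PD, 30, 5); (PD, 30, 19); (TH, 31, 14)

Evaluate left to right. First `products t1 INNER JOIN connects t2` on sku: 2 row(s).
Then LEFT JOIN `sales t3` on map_id: each of those 2 rows is kept; rows whose t2.map_id has no match in t3 get NULL for t3's columns.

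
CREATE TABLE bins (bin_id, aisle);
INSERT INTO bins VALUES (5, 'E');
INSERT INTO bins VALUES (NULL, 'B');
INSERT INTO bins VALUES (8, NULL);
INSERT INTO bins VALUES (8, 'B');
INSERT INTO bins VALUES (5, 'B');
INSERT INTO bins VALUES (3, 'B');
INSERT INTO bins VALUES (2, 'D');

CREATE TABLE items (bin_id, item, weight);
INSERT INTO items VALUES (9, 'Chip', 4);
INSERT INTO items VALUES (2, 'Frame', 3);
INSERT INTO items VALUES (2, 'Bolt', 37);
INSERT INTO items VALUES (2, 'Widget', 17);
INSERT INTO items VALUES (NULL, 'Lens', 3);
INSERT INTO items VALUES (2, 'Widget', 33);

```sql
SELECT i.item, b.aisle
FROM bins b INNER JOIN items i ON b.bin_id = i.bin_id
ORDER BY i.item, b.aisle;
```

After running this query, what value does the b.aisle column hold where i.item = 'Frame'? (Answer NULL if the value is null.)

INNER JOIN keeps only pairs where the ON condition holds.
Matching on b.bin_id = i.bin_id. A NULL in a compared column never satisfies the condition.
Matched pairs: 4.

D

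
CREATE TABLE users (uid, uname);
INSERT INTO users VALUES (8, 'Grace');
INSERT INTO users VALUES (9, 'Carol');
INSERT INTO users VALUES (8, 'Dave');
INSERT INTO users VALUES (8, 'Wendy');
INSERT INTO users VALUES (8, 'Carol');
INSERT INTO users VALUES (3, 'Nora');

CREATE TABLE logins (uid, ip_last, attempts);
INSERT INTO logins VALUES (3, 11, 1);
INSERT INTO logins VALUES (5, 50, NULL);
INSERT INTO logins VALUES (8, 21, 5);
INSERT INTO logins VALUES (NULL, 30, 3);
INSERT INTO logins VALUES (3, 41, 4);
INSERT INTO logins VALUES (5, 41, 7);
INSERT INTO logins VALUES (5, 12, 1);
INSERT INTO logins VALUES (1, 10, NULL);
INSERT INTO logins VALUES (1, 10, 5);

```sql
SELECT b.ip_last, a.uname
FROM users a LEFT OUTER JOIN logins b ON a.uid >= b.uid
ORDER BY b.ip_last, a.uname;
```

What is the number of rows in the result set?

44

LEFT JOIN keeps every row from `users`; unmatched rows get NULL for `logins`'s columns.
Matching on a.uid >= b.uid. A NULL in a compared column never satisfies the condition.
- uid=8: 8 matching b row(s), so 8 row(s) emitted.
- uid=9: 8 matching b row(s), so 8 row(s) emitted.
- uid=8: 8 matching b row(s), so 8 row(s) emitted.
- uid=8: 8 matching b row(s), so 8 row(s) emitted.
- uid=8: 8 matching b row(s), so 8 row(s) emitted.
- uid=3: 4 matching b row(s), so 4 row(s) emitted.
Total: 44 rows.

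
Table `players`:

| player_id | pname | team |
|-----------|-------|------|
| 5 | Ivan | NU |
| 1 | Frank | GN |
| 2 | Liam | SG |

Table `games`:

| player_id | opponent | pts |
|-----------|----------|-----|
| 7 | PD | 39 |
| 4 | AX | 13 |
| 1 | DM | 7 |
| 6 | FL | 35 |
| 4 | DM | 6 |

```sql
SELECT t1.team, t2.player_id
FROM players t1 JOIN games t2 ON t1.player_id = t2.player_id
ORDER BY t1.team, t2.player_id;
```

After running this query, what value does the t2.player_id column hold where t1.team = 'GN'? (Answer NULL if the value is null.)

INNER JOIN keeps only pairs where the ON condition holds.
Matching on t1.player_id = t2.player_id.
- t1 row (player_id=5): no match → dropped.
- t1 row (player_id=1): matches 1 t2 row(s) → 1 output row(s).
- t1 row (player_id=2): no match → dropped.

1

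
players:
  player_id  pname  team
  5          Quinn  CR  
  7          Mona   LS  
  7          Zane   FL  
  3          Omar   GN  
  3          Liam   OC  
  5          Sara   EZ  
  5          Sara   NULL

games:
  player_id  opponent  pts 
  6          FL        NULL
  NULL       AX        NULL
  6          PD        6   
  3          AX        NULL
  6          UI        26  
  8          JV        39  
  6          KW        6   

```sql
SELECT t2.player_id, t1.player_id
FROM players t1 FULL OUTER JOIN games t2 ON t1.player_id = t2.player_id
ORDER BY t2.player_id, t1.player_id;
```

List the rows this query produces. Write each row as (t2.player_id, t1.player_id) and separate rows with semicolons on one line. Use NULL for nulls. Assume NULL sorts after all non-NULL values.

(3, 3); (3, 3); (6, NULL); (6, NULL); (6, NULL); (6, NULL); (8, NULL); (NULL, 5); (NULL, 5); (NULL, 5); (NULL, 7); (NULL, 7); (NULL, NULL)

FULL OUTER JOIN keeps every row from both sides; unmatched rows get NULL for the other side's columns.
Matching on t1.player_id = t2.player_id. A NULL in a compared column never satisfies the condition.
- player_id=5: no t2 row matches, row kept with t2 columns NULL.
- player_id=7: no t2 row matches, row kept with t2 columns NULL.
- player_id=7: no t2 row matches, row kept with t2 columns NULL.
- player_id=3: 1 matching t2 row(s), so 1 row(s) emitted.
- player_id=3: 1 matching t2 row(s), so 1 row(s) emitted.
- player_id=5: no t2 row matches, row kept with t2 columns NULL.
- player_id=5: no t2 row matches, row kept with t2 columns NULL.
- 6 t2 row(s) had no t1 match → kept, t1 columns NULL.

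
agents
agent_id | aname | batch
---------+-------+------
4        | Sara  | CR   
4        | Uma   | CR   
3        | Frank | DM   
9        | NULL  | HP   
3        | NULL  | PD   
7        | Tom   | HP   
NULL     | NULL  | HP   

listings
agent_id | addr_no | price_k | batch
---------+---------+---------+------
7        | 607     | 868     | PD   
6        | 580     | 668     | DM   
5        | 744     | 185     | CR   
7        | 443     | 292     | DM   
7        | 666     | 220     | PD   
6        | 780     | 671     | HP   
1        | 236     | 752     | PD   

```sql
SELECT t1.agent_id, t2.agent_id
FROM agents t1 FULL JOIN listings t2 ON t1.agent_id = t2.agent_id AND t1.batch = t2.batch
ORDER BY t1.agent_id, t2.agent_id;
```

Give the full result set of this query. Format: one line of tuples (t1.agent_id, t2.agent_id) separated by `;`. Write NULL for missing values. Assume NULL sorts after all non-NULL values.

FULL OUTER JOIN keeps every row from both sides; unmatched rows get NULL for the other side's columns.
Matching on t1.agent_id = t2.agent_id AND t1.batch = t2.batch. A NULL in a compared column never satisfies the condition.
- t1 row (agent_id=4, batch=CR): no match → kept, t2 columns NULL.
- t1 row (agent_id=4, batch=CR): no match → kept, t2 columns NULL.
- t1 row (agent_id=3, batch=DM): no match → kept, t2 columns NULL.
- t1 row (agent_id=9, batch=HP): no match → kept, t2 columns NULL.
- t1 row (agent_id=3, batch=PD): no match → kept, t2 columns NULL.
- t1 row (agent_id=7, batch=HP): no match → kept, t2 columns NULL.
- t1 row (agent_id=NULL, batch=HP): no match → kept, t2 columns NULL.
- plus 7 unmatched t2 row(s), each kept with NULL t1 columns.

(3, NULL); (3, NULL); (4, NULL); (4, NULL); (7, NULL); (9, NULL); (NULL, 1); (NULL, 5); (NULL, 6); (NULL, 6); (NULL, 7); (NULL, 7); (NULL, 7); (NULL, NULL)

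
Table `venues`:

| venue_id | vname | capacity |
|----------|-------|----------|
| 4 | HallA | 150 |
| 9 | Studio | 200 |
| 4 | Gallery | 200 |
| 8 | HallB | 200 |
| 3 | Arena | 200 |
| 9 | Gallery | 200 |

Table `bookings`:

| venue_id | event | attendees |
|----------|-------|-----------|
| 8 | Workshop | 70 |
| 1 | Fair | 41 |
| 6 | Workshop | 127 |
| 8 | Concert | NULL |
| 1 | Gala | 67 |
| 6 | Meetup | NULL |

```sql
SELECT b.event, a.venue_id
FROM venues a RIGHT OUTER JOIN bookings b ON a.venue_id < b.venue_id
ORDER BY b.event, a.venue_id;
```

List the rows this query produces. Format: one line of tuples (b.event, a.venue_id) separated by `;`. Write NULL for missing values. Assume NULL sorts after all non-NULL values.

RIGHT JOIN keeps every row from `bookings`; unmatched rows get NULL for `venues`'s columns.
Matching on a.venue_id < b.venue_id.
- a[0] venue_id=4 → 4 match(es) in b → 4 row(s).
- a[1] venue_id=9 → no match.
- a[2] venue_id=4 → 4 match(es) in b → 4 row(s).
- a[3] venue_id=8 → no match.
- a[4] venue_id=3 → 4 match(es) in b → 4 row(s).
- a[5] venue_id=9 → no match.
- 2 row(s) from b found no a partner → padded with NULL.

(Concert, 3); (Concert, 4); (Concert, 4); (Fair, NULL); (Gala, NULL); (Meetup, 3); (Meetup, 4); (Meetup, 4); (Workshop, 3); (Workshop, 3); (Workshop, 4); (Workshop, 4); (Workshop, 4); (Workshop, 4)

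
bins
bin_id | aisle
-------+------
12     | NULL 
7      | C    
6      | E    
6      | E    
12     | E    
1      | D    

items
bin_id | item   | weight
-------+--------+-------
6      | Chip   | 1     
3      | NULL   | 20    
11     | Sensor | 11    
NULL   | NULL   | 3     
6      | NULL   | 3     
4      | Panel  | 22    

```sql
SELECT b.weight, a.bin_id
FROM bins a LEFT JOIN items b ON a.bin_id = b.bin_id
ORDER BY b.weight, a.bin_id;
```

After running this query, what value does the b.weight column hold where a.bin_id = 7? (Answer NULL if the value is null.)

NULL

LEFT JOIN keeps every row from `bins`; unmatched rows get NULL for `items`'s columns.
Matching on a.bin_id = b.bin_id. A NULL in a compared column never satisfies the condition.
- a row (bin_id=12): no match → kept, b columns NULL.
- a row (bin_id=7): no match → kept, b columns NULL.
- a row (bin_id=6): matches 2 b row(s) → 2 output row(s).
- a row (bin_id=6): matches 2 b row(s) → 2 output row(s).
- a row (bin_id=12): no match → kept, b columns NULL.
- a row (bin_id=1): no match → kept, b columns NULL.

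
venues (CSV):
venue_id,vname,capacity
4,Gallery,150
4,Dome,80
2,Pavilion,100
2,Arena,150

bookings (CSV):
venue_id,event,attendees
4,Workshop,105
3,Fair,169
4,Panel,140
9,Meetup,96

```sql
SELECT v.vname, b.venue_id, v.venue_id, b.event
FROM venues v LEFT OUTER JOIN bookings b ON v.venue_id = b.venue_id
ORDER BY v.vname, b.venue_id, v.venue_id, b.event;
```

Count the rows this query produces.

6

LEFT JOIN keeps every row from `venues`; unmatched rows get NULL for `bookings`'s columns.
Matching on v.venue_id = b.venue_id.
- v (venue_id=4) pairs with 2 row(s) of b.
- v (venue_id=4) pairs with 2 row(s) of b.
- v (venue_id=2) has no partner → padded with NULL.
- v (venue_id=2) has no partner → padded with NULL.
Total: 4 matched + 2 padded = 6 rows.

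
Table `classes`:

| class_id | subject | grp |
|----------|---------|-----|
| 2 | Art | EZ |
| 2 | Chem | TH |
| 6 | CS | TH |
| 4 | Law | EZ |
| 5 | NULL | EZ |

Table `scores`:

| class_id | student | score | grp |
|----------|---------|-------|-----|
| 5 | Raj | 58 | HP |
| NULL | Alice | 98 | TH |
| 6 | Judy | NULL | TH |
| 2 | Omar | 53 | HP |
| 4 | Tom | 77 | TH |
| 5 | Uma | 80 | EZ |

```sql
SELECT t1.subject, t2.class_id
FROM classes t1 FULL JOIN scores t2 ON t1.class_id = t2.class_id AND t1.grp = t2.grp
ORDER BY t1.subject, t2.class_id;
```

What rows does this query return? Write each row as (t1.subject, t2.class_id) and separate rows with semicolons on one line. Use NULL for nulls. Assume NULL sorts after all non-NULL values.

(Art, NULL); (CS, 6); (Chem, NULL); (Law, NULL); (NULL, 2); (NULL, 4); (NULL, 5); (NULL, 5); (NULL, NULL)

FULL OUTER JOIN keeps every row from both sides; unmatched rows get NULL for the other side's columns.
Matching on t1.class_id = t2.class_id AND t1.grp = t2.grp. A NULL in a compared column never satisfies the condition.
- t1 row (class_id=2, grp=EZ): no match → kept, t2 columns NULL.
- t1 row (class_id=2, grp=TH): no match → kept, t2 columns NULL.
- t1 row (class_id=6, grp=TH): matches 1 t2 row(s) → 1 output row(s).
- t1 row (class_id=4, grp=EZ): no match → kept, t2 columns NULL.
- t1 row (class_id=5, grp=EZ): matches 1 t2 row(s) → 1 output row(s).
- 4 row(s) from t2 found no t1 partner → padded with NULL.
After projecting and ordering:
t1.subject | t2.class_id
Art | NULL
CS | 6
Chem | NULL
Law | NULL
NULL | 2
NULL | 4
NULL | 5
NULL | 5
NULL | NULL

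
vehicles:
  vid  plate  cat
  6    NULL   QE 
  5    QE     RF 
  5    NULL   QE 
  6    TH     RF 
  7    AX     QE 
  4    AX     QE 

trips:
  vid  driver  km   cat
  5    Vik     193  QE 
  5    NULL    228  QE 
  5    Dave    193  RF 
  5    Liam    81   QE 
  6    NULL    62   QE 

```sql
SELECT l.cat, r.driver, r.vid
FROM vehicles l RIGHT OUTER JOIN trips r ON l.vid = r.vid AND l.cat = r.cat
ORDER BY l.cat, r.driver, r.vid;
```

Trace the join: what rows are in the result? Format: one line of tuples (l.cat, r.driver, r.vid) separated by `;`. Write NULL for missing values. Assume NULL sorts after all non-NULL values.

(QE, Liam, 5); (QE, Vik, 5); (QE, NULL, 5); (QE, NULL, 6); (RF, Dave, 5)

RIGHT JOIN keeps every row from `trips`; unmatched rows get NULL for `vehicles`'s columns.
Matching on l.vid = r.vid AND l.cat = r.cat.
- l[0] vid=6, cat=QE → 1 match(es) in r → 1 row(s).
- l[1] vid=5, cat=RF → 1 match(es) in r → 1 row(s).
- l[2] vid=5, cat=QE → 3 match(es) in r → 3 row(s).
- l[3] vid=6, cat=RF → no match.
- l[4] vid=7, cat=QE → no match.
- l[5] vid=4, cat=QE → no match.
- every r row matched at least one l row.
After projecting and ordering:
l.cat | r.driver | r.vid
QE | Liam | 5
QE | Vik | 5
QE | NULL | 5
QE | NULL | 6
RF | Dave | 5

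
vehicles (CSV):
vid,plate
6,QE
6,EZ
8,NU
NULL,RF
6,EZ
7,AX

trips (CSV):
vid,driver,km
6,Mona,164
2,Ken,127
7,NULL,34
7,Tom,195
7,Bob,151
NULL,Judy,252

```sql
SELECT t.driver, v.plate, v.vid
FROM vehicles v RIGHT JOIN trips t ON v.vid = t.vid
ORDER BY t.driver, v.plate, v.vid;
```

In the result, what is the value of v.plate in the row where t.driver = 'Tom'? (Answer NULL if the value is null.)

RIGHT JOIN keeps every row from `trips`; unmatched rows get NULL for `vehicles`'s columns.
Matching on v.vid = t.vid. A NULL in a compared column never satisfies the condition.
- vid=6: 1 matching t row(s), so 1 row(s) emitted.
- vid=6: 1 matching t row(s), so 1 row(s) emitted.
- vid=8: no matching t row.
- vid=NULL: no matching t row.
- vid=6: 1 matching t row(s), so 1 row(s) emitted.
- vid=7: 3 matching t row(s), so 3 row(s) emitted.
- 2 row(s) from t found no v partner → padded with NULL.

AX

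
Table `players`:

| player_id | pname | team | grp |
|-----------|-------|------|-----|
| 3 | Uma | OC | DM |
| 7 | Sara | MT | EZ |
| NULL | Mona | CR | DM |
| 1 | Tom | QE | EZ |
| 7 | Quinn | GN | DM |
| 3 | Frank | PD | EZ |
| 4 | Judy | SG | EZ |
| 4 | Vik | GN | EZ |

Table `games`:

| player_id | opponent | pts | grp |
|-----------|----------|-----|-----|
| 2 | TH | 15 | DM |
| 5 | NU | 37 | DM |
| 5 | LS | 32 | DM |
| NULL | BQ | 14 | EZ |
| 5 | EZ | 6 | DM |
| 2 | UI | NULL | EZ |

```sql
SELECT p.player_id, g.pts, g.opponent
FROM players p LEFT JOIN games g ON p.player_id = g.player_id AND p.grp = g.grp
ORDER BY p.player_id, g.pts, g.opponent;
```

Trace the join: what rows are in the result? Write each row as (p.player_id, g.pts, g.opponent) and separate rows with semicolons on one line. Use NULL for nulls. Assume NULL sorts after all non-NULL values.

LEFT JOIN keeps every row from `players`; unmatched rows get NULL for `games`'s columns.
Matching on p.player_id = g.player_id AND p.grp = g.grp. A NULL in a compared column never satisfies the condition.
- player_id=3, grp=DM: no g row matches, row kept with g columns NULL.
- player_id=7, grp=EZ: no g row matches, row kept with g columns NULL.
- player_id=NULL, grp=DM: no g row matches, row kept with g columns NULL.
- player_id=1, grp=EZ: no g row matches, row kept with g columns NULL.
- player_id=7, grp=DM: no g row matches, row kept with g columns NULL.
- player_id=3, grp=EZ: no g row matches, row kept with g columns NULL.
- player_id=4, grp=EZ: no g row matches, row kept with g columns NULL.
- player_id=4, grp=EZ: no g row matches, row kept with g columns NULL.
After projecting and ordering:
p.player_id | g.pts | g.opponent
1 | NULL | NULL
3 | NULL | NULL
3 | NULL | NULL
4 | NULL | NULL
4 | NULL | NULL
7 | NULL | NULL
7 | NULL | NULL
NULL | NULL | NULL

(1, NULL, NULL); (3, NULL, NULL); (3, NULL, NULL); (4, NULL, NULL); (4, NULL, NULL); (7, NULL, NULL); (7, NULL, NULL); (NULL, NULL, NULL)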